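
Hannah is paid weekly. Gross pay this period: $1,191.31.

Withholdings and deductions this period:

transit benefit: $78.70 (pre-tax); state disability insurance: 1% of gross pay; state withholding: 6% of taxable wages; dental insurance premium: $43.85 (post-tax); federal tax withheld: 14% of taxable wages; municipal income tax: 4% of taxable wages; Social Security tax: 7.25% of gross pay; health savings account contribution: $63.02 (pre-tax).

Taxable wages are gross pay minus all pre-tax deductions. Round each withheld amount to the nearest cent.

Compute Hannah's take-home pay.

Transit benefit: $78.70
Health savings account contribution: $63.02
Pre-tax total = $78.70 + $63.02 = $141.72
Taxable wages = $1,191.31 − $141.72 = $1,049.59
Municipal income tax: $1,049.59 × 0.04 = $41.98
State withholding: $1,049.59 × 0.06 = $62.98
Federal tax withheld: $1,049.59 × 0.14 = $146.94
State disability insurance: $1,191.31 × 0.01 = $11.91
Social Security tax: $1,191.31 × 0.0725 = $86.37
Dental insurance premium: $43.85
Total deductions = $78.70 + $63.02 + $41.98 + $62.98 + $146.94 + $11.91 + $86.37 + $43.85 = $535.75
Net pay = $1,191.31 − $535.75 = $655.56

$655.56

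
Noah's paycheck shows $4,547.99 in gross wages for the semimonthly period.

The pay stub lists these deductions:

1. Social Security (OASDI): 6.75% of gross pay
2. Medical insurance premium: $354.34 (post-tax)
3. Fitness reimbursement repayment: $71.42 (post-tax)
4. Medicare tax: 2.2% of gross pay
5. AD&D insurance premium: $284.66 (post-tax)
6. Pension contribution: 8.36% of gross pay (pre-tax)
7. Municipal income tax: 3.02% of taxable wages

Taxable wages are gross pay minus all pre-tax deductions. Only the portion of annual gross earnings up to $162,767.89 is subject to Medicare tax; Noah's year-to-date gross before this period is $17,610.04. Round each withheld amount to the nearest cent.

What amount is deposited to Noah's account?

$2,924.44

Pension contribution: $4,547.99 × 0.0836 = $380.21
Taxable wages = $4,547.99 − $380.21 = $4,167.78
Municipal income tax: $4,167.78 × 0.0302 = $125.87
Medicare tax: cap not yet reached, full $4,547.99 is subject → $4,547.99 × 0.022 = $100.06
Social Security (OASDI): $4,547.99 × 0.0675 = $306.99
AD&D insurance premium: $284.66
Medical insurance premium: $354.34
Fitness reimbursement repayment: $71.42
Total deductions = $380.21 + $125.87 + $100.06 + $306.99 + $284.66 + $354.34 + $71.42 = $1,623.55
Net pay = $4,547.99 − $1,623.55 = $2,924.44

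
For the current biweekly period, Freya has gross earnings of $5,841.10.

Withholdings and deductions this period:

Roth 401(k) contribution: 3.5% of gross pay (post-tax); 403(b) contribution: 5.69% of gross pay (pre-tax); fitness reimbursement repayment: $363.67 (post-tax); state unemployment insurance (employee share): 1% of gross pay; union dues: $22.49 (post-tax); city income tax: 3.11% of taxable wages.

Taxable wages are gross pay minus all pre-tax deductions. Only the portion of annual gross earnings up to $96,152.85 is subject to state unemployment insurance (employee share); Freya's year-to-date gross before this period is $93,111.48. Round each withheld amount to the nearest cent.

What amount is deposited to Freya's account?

$4,716.41

403(b) contribution: $5,841.10 × 0.0569 = $332.36
Taxable wages = $5,841.10 − $332.36 = $5,508.74
City income tax: $5,508.74 × 0.0311 = $171.32
State unemployment insurance (employee share): only $96,152.85 − $93,111.48 = $3,041.37 of this check is subject → $3,041.37 × 0.01 = $30.41
Roth 401(k) contribution: $5,841.10 × 0.035 = $204.44
Fitness reimbursement repayment: $363.67
Union dues: $22.49
Total deductions = $332.36 + $171.32 + $30.41 + $204.44 + $363.67 + $22.49 = $1,124.69
Net pay = $5,841.10 − $1,124.69 = $4,716.41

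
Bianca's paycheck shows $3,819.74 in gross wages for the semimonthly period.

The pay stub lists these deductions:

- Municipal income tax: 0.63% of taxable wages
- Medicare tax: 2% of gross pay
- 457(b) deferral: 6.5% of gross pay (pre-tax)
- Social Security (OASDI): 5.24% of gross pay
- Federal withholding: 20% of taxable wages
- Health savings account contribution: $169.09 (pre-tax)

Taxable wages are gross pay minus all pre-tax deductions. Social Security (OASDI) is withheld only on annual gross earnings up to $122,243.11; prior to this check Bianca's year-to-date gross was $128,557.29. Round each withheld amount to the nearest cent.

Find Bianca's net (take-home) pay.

Health savings account contribution: $169.09
457(b) deferral: $3,819.74 × 0.065 = $248.28
Pre-tax total = $169.09 + $248.28 = $417.37
Taxable wages = $3,819.74 − $417.37 = $3,402.37
Municipal income tax: $3,402.37 × 0.0063 = $21.43
Federal withholding: $3,402.37 × 0.2 = $680.47
Medicare tax: $3,819.74 × 0.02 = $76.39
Social Security (OASDI): annual cap $122,243.11 already reached (YTD $128,557.29), so $0.00
Total deductions = $169.09 + $248.28 + $21.43 + $680.47 + $76.39 + $0.00 = $1,195.66
Net pay = $3,819.74 − $1,195.66 = $2,624.08

$2,624.08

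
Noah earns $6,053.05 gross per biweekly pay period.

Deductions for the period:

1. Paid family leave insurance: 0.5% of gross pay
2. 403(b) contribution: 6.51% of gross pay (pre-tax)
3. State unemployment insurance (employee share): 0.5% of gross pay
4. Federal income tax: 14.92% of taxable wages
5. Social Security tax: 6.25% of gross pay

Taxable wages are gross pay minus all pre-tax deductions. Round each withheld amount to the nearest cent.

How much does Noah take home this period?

403(b) contribution: $6,053.05 × 0.0651 = $394.05
Taxable wages = $6,053.05 − $394.05 = $5,659.00
Federal income tax: $5,659.00 × 0.1492 = $844.32
Paid family leave insurance: $6,053.05 × 0.005 = $30.27
State unemployment insurance (employee share): $6,053.05 × 0.005 = $30.27
Social Security tax: $6,053.05 × 0.0625 = $378.32
Total deductions = $394.05 + $844.32 + $30.27 + $30.27 + $378.32 = $1,677.23
Net pay = $6,053.05 − $1,677.23 = $4,375.82

$4,375.82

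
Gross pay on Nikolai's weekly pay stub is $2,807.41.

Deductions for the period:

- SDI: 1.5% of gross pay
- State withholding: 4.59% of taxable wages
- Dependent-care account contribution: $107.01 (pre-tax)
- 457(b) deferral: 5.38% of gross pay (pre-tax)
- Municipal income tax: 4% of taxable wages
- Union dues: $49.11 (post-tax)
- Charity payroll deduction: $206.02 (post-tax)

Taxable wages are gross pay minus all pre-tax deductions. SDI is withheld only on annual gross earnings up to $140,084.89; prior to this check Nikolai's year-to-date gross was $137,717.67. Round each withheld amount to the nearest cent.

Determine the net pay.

Dependent-care account contribution: $107.01
457(b) deferral: $2,807.41 × 0.0538 = $151.04
Pre-tax total = $107.01 + $151.04 = $258.05
Taxable wages = $2,807.41 − $258.05 = $2,549.36
Municipal income tax: $2,549.36 × 0.04 = $101.97
State withholding: $2,549.36 × 0.0459 = $117.02
SDI: only $140,084.89 − $137,717.67 = $2,367.22 of this check is subject → $2,367.22 × 0.015 = $35.51
Union dues: $49.11
Charity payroll deduction: $206.02
Total deductions = $107.01 + $151.04 + $101.97 + $117.02 + $35.51 + $49.11 + $206.02 = $767.68
Net pay = $2,807.41 − $767.68 = $2,039.73

$2,039.73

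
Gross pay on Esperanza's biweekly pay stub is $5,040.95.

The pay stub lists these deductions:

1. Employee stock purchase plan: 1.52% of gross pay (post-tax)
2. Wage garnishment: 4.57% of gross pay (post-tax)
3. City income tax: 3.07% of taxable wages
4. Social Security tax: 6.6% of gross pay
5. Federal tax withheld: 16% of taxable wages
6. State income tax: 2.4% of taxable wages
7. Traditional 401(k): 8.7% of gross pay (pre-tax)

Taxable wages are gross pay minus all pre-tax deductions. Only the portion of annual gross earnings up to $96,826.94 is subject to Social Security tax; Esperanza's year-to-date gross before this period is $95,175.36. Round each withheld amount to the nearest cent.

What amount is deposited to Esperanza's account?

Traditional 401(k): $5,040.95 × 0.087 = $438.56
Taxable wages = $5,040.95 − $438.56 = $4,602.39
State income tax: $4,602.39 × 0.024 = $110.46
City income tax: $4,602.39 × 0.0307 = $141.29
Federal tax withheld: $4,602.39 × 0.16 = $736.38
Social Security tax: only $96,826.94 − $95,175.36 = $1,651.58 of this check is subject → $1,651.58 × 0.066 = $109.00
Employee stock purchase plan: $5,040.95 × 0.0152 = $76.62
Wage garnishment: $5,040.95 × 0.0457 = $230.37
Total deductions = $438.56 + $110.46 + $141.29 + $736.38 + $109.00 + $76.62 + $230.37 = $1,842.68
Net pay = $5,040.95 − $1,842.68 = $3,198.27

$3,198.27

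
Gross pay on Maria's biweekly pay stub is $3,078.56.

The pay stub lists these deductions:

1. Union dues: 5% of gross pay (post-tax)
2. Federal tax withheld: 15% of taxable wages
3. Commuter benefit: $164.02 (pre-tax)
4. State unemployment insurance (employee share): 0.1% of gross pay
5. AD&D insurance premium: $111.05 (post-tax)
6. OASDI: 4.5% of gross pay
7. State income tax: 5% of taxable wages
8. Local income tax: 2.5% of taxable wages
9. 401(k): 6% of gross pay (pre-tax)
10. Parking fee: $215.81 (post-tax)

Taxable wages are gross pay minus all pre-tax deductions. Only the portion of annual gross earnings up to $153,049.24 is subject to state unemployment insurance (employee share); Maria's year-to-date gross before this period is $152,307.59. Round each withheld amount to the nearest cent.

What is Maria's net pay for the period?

Commuter benefit: $164.02
401(k): $3,078.56 × 0.06 = $184.71
Pre-tax total = $164.02 + $184.71 = $348.73
Taxable wages = $3,078.56 − $348.73 = $2,729.83
Federal tax withheld: $2,729.83 × 0.15 = $409.47
Local income tax: $2,729.83 × 0.025 = $68.25
State income tax: $2,729.83 × 0.05 = $136.49
OASDI: $3,078.56 × 0.045 = $138.54
State unemployment insurance (employee share): only $153,049.24 − $152,307.59 = $741.65 of this check is subject → $741.65 × 0.001 = $0.74
Union dues: $3,078.56 × 0.05 = $153.93
Parking fee: $215.81
AD&D insurance premium: $111.05
Total deductions = $164.02 + $184.71 + $409.47 + $68.25 + $136.49 + $138.54 + $0.74 + $153.93 + $215.81 + $111.05 = $1,583.01
Net pay = $3,078.56 − $1,583.01 = $1,495.55

$1,495.55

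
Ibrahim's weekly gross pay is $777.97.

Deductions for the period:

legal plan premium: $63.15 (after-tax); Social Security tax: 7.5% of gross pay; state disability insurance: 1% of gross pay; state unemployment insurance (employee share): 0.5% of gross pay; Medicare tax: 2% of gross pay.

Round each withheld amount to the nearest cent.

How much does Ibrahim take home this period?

Medicare tax: $777.97 × 0.02 = $15.56
Social Security tax: $777.97 × 0.075 = $58.35
State unemployment insurance (employee share): $777.97 × 0.005 = $3.89
State disability insurance: $777.97 × 0.01 = $7.78
Legal plan premium: $63.15
Total deductions = $15.56 + $58.35 + $3.89 + $7.78 + $63.15 = $148.73
Net pay = $777.97 − $148.73 = $629.24

$629.24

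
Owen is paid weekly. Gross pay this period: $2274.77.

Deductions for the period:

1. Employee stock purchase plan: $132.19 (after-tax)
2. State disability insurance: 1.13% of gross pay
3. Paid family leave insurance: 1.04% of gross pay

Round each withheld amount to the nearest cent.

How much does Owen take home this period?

State disability insurance: $2274.77 × 0.0113 = $25.70
Paid family leave insurance: $2274.77 × 0.0104 = $23.66
Employee stock purchase plan: $132.19
Total deductions = $25.70 + $23.66 + $132.19 = $181.55
Net pay = $2274.77 − $181.55 = $2093.22

$2093.22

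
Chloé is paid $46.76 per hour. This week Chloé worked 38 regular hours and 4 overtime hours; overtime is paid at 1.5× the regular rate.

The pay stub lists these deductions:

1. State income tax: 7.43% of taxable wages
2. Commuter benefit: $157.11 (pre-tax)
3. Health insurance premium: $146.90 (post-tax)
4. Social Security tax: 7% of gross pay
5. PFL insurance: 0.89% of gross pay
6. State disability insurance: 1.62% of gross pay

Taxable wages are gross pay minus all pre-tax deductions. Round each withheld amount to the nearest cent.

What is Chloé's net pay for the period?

Regular pay: 38 × $46.76 = $1,776.88
Overtime pay: 4 × $46.76 × 1.5 = $280.56
Gross pay = $1,776.88 + $280.56 = $2,057.44
Commuter benefit: $157.11
Taxable wages = $2,057.44 − $157.11 = $1,900.33
State income tax: $1,900.33 × 0.0743 = $141.19
Social Security tax: $2,057.44 × 0.07 = $144.02
PFL insurance: $2,057.44 × 0.0089 = $18.31
State disability insurance: $2,057.44 × 0.0162 = $33.33
Health insurance premium: $146.90
Total deductions = $157.11 + $141.19 + $144.02 + $18.31 + $33.33 + $146.90 = $640.86
Net pay = $2,057.44 − $640.86 = $1,416.58

$1,416.58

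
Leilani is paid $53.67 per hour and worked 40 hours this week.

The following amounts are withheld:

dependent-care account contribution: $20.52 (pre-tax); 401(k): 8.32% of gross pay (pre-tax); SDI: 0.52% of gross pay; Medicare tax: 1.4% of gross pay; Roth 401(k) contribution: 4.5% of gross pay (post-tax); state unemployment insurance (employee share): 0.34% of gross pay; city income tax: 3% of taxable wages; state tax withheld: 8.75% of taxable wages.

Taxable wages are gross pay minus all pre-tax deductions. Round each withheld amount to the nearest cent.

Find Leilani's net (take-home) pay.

$1573.69

Gross pay: 40 × $53.67 = $2146.80
401(k): $2146.80 × 0.0832 = $178.61
Dependent-care account contribution: $20.52
Pre-tax total = $178.61 + $20.52 = $199.13
Taxable wages = $2146.80 − $199.13 = $1947.67
City income tax: $1947.67 × 0.03 = $58.43
State tax withheld: $1947.67 × 0.0875 = $170.42
Medicare tax: $2146.80 × 0.014 = $30.06
SDI: $2146.80 × 0.0052 = $11.16
State unemployment insurance (employee share): $2146.80 × 0.0034 = $7.30
Roth 401(k) contribution: $2146.80 × 0.045 = $96.61
Total deductions = $178.61 + $20.52 + $58.43 + $170.42 + $30.06 + $11.16 + $7.30 + $96.61 = $573.11
Net pay = $2146.80 − $573.11 = $1573.69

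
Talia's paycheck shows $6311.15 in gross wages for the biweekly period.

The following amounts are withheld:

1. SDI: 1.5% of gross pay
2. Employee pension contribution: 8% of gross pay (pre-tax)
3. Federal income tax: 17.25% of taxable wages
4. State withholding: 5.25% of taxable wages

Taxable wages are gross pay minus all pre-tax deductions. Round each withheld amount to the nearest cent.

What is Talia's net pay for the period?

$4405.18

Employee pension contribution: $6311.15 × 0.08 = $504.89
Taxable wages = $6311.15 − $504.89 = $5806.26
State withholding: $5806.26 × 0.0525 = $304.83
Federal income tax: $5806.26 × 0.1725 = $1001.58
SDI: $6311.15 × 0.015 = $94.67
Total deductions = $504.89 + $304.83 + $1001.58 + $94.67 = $1905.97
Net pay = $6311.15 − $1905.97 = $4405.18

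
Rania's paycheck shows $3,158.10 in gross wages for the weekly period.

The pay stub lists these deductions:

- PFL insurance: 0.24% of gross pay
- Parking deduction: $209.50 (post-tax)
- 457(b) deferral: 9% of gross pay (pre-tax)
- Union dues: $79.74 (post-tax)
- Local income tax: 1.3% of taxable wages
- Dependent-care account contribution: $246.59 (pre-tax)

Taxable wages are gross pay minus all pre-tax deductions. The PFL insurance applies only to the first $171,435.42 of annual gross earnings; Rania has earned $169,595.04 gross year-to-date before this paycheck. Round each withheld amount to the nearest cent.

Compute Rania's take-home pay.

$2,299.47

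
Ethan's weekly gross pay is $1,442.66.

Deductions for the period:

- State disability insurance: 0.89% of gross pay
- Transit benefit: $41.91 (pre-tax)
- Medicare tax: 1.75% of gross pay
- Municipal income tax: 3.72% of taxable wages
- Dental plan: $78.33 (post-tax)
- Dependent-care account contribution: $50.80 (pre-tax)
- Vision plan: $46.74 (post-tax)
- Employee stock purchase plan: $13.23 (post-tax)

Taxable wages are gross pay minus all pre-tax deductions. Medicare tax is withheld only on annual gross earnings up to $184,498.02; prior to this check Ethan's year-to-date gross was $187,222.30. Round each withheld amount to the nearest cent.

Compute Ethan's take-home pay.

$1,148.59

Transit benefit: $41.91
Dependent-care account contribution: $50.80
Pre-tax total = $41.91 + $50.80 = $92.71
Taxable wages = $1,442.66 − $92.71 = $1,349.95
Municipal income tax: $1,349.95 × 0.0372 = $50.22
State disability insurance: $1,442.66 × 0.0089 = $12.84
Medicare tax: annual cap $184,498.02 already reached (YTD $187,222.30), so $0.00
Employee stock purchase plan: $13.23
Dental plan: $78.33
Vision plan: $46.74
Total deductions = $41.91 + $50.80 + $50.22 + $12.84 + $0.00 + $13.23 + $78.33 + $46.74 = $294.07
Net pay = $1,442.66 − $294.07 = $1,148.59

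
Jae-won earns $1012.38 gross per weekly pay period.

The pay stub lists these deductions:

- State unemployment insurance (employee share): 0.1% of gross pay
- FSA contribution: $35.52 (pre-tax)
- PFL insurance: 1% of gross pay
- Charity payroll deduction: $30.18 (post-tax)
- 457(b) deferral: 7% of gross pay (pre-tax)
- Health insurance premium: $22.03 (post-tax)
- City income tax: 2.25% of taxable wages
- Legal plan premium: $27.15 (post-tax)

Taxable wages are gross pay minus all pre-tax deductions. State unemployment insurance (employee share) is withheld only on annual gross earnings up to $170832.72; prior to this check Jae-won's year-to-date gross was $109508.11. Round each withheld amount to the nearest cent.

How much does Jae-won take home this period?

$795.12

457(b) deferral: $1012.38 × 0.07 = $70.87
FSA contribution: $35.52
Pre-tax total = $70.87 + $35.52 = $106.39
Taxable wages = $1012.38 − $106.39 = $905.99
City income tax: $905.99 × 0.0225 = $20.38
PFL insurance: $1012.38 × 0.01 = $10.12
State unemployment insurance (employee share): cap not yet reached, full $1012.38 is subject → $1012.38 × 0.001 = $1.01
Legal plan premium: $27.15
Charity payroll deduction: $30.18
Health insurance premium: $22.03
Total deductions = $70.87 + $35.52 + $20.38 + $10.12 + $1.01 + $27.15 + $30.18 + $22.03 = $217.26
Net pay = $1012.38 − $217.26 = $795.12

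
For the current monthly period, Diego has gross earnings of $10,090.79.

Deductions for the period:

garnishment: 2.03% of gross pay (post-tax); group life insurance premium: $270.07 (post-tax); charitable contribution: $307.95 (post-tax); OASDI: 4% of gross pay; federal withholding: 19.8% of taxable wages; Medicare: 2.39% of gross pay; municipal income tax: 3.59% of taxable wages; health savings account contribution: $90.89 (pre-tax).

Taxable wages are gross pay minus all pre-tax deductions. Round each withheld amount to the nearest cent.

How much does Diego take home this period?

Health savings account contribution: $90.89
Taxable wages = $10,090.79 − $90.89 = $9,999.90
Federal withholding: $9,999.90 × 0.198 = $1,979.98
Municipal income tax: $9,999.90 × 0.0359 = $359.00
OASDI: $10,090.79 × 0.04 = $403.63
Medicare: $10,090.79 × 0.0239 = $241.17
Charitable contribution: $307.95
Group life insurance premium: $270.07
Garnishment: $10,090.79 × 0.0203 = $204.84
Total deductions = $90.89 + $1,979.98 + $359.00 + $403.63 + $241.17 + $307.95 + $270.07 + $204.84 = $3,857.53
Net pay = $10,090.79 − $3,857.53 = $6,233.26

$6,233.26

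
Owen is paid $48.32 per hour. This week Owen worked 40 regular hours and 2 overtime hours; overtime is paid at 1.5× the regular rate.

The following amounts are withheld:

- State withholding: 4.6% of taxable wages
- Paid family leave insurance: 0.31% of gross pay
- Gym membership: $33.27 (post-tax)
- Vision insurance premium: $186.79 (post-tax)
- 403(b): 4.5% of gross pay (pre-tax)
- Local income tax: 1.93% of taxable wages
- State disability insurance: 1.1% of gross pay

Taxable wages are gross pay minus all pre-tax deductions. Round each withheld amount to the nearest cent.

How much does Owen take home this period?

Regular pay: 40 × $48.32 = $1,932.80
Overtime pay: 2 × $48.32 × 1.5 = $144.96
Gross pay = $1,932.80 + $144.96 = $2,077.76
403(b): $2,077.76 × 0.045 = $93.50
Taxable wages = $2,077.76 − $93.50 = $1,984.26
State withholding: $1,984.26 × 0.046 = $91.28
Local income tax: $1,984.26 × 0.0193 = $38.30
State disability insurance: $2,077.76 × 0.011 = $22.86
Paid family leave insurance: $2,077.76 × 0.0031 = $6.44
Vision insurance premium: $186.79
Gym membership: $33.27
Total deductions = $93.50 + $91.28 + $38.30 + $22.86 + $6.44 + $186.79 + $33.27 = $472.44
Net pay = $2,077.76 − $472.44 = $1,605.32

$1,605.32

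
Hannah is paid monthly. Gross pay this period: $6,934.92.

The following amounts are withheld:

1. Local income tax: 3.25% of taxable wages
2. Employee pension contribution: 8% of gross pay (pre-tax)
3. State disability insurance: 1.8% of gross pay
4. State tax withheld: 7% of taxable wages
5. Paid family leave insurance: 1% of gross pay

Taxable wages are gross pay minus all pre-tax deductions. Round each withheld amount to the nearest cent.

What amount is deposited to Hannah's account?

Employee pension contribution: $6,934.92 × 0.08 = $554.79
Taxable wages = $6,934.92 − $554.79 = $6,380.13
State tax withheld: $6,380.13 × 0.07 = $446.61
Local income tax: $6,380.13 × 0.0325 = $207.35
State disability insurance: $6,934.92 × 0.018 = $124.83
Paid family leave insurance: $6,934.92 × 0.01 = $69.35
Total deductions = $554.79 + $446.61 + $207.35 + $124.83 + $69.35 = $1,402.93
Net pay = $6,934.92 − $1,402.93 = $5,531.99

$5,531.99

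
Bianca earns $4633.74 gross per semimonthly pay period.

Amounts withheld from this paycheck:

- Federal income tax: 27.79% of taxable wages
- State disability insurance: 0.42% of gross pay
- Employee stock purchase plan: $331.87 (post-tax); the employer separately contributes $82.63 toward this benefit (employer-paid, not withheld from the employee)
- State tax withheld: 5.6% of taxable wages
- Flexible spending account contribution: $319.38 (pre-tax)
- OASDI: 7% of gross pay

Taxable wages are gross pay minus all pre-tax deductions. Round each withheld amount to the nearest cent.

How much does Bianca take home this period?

$2198.11

Flexible spending account contribution: $319.38
Taxable wages = $4633.74 − $319.38 = $4314.36
Federal income tax: $4314.36 × 0.2779 = $1198.96
State tax withheld: $4314.36 × 0.056 = $241.60
OASDI: $4633.74 × 0.07 = $324.36
State disability insurance: $4633.74 × 0.0042 = $19.46
Employee stock purchase plan: $331.87
(Employer's $82.63 toward employee stock purchase plan is not withheld from the employee.)
Total deductions = $319.38 + $1198.96 + $241.60 + $324.36 + $19.46 + $331.87 = $2435.63
Net pay = $4633.74 − $2435.63 = $2198.11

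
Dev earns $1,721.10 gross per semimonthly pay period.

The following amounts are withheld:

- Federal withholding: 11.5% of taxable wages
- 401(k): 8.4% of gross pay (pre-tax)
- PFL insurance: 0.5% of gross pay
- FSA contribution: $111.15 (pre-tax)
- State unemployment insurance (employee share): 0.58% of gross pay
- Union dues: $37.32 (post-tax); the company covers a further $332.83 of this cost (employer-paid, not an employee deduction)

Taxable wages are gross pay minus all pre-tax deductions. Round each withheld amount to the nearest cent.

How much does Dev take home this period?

$1,240.95

401(k): $1,721.10 × 0.084 = $144.57
FSA contribution: $111.15
Pre-tax total = $144.57 + $111.15 = $255.72
Taxable wages = $1,721.10 − $255.72 = $1,465.38
Federal withholding: $1,465.38 × 0.115 = $168.52
PFL insurance: $1,721.10 × 0.005 = $8.61
State unemployment insurance (employee share): $1,721.10 × 0.0058 = $9.98
Union dues: $37.32
(Employer's $332.83 toward union dues is not withheld from the employee.)
Total deductions = $144.57 + $111.15 + $168.52 + $8.61 + $9.98 + $37.32 = $480.15
Net pay = $1,721.10 − $480.15 = $1,240.95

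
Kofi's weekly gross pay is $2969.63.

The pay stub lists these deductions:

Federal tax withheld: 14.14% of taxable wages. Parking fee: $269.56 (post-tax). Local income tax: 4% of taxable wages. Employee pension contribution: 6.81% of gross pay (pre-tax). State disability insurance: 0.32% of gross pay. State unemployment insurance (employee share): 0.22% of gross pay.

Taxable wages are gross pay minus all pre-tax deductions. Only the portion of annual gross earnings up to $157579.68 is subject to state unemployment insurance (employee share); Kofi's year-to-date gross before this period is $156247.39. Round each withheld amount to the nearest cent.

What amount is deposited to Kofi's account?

Employee pension contribution: $2969.63 × 0.0681 = $202.23
Taxable wages = $2969.63 − $202.23 = $2767.40
Local income tax: $2767.40 × 0.04 = $110.70
Federal tax withheld: $2767.40 × 0.1414 = $391.31
State unemployment insurance (employee share): only $157579.68 − $156247.39 = $1332.29 of this check is subject → $1332.29 × 0.0022 = $2.93
State disability insurance: $2969.63 × 0.0032 = $9.50
Parking fee: $269.56
Total deductions = $202.23 + $110.70 + $391.31 + $2.93 + $9.50 + $269.56 = $986.23
Net pay = $2969.63 − $986.23 = $1983.40

$1983.40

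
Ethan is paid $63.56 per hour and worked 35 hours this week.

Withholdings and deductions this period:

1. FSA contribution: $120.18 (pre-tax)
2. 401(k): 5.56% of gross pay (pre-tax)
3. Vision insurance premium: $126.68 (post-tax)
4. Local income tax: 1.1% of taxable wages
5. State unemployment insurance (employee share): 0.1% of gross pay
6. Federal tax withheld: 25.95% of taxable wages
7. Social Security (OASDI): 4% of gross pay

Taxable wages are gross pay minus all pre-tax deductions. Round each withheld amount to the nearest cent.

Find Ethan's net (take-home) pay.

Gross pay: 35 × $63.56 = $2,224.60
401(k): $2,224.60 × 0.0556 = $123.69
FSA contribution: $120.18
Pre-tax total = $123.69 + $120.18 = $243.87
Taxable wages = $2,224.60 − $243.87 = $1,980.73
Local income tax: $1,980.73 × 0.011 = $21.79
Federal tax withheld: $1,980.73 × 0.2595 = $514.00
Social Security (OASDI): $2,224.60 × 0.04 = $88.98
State unemployment insurance (employee share): $2,224.60 × 0.001 = $2.22
Vision insurance premium: $126.68
Total deductions = $123.69 + $120.18 + $21.79 + $514.00 + $88.98 + $2.22 + $126.68 = $997.54
Net pay = $2,224.60 − $997.54 = $1,227.06

$1,227.06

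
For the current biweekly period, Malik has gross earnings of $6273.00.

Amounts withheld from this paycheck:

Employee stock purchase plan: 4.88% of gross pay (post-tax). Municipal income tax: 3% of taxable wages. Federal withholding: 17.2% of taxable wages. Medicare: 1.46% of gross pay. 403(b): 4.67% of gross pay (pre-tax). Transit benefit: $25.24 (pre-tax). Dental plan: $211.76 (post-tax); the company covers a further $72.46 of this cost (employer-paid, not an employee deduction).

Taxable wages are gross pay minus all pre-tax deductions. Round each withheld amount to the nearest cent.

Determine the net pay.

403(b): $6273.00 × 0.0467 = $292.95
Transit benefit: $25.24
Pre-tax total = $292.95 + $25.24 = $318.19
Taxable wages = $6273.00 − $318.19 = $5954.81
Federal withholding: $5954.81 × 0.172 = $1024.23
Municipal income tax: $5954.81 × 0.03 = $178.64
Medicare: $6273.00 × 0.0146 = $91.59
Employee stock purchase plan: $6273.00 × 0.0488 = $306.12
Dental plan: $211.76
(Employer's $72.46 toward dental plan is not withheld from the employee.)
Total deductions = $292.95 + $25.24 + $1024.23 + $178.64 + $91.59 + $306.12 + $211.76 = $2130.53
Net pay = $6273.00 − $2130.53 = $4142.47

$4142.47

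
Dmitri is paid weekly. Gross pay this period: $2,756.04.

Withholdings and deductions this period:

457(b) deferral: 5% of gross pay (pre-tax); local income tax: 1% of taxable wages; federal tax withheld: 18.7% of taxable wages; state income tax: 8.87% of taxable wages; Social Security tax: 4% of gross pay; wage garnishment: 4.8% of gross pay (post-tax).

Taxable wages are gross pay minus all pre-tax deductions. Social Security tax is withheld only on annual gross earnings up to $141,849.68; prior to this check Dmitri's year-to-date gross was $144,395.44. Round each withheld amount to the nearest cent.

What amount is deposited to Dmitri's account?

457(b) deferral: $2,756.04 × 0.05 = $137.80
Taxable wages = $2,756.04 − $137.80 = $2,618.24
Local income tax: $2,618.24 × 0.01 = $26.18
Federal tax withheld: $2,618.24 × 0.187 = $489.61
State income tax: $2,618.24 × 0.0887 = $232.24
Social Security tax: annual cap $141,849.68 already reached (YTD $144,395.44), so $0.00
Wage garnishment: $2,756.04 × 0.048 = $132.29
Total deductions = $137.80 + $26.18 + $489.61 + $232.24 + $0.00 + $132.29 = $1,018.12
Net pay = $2,756.04 − $1,018.12 = $1,737.92

$1,737.92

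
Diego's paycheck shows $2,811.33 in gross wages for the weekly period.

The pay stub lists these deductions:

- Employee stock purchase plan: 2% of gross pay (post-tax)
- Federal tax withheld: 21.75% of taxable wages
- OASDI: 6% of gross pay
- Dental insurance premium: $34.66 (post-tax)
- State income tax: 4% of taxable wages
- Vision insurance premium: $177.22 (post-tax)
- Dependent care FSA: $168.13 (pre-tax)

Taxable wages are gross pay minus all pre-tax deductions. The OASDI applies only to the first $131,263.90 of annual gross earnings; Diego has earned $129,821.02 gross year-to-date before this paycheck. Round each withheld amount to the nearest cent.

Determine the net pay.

Dependent care FSA: $168.13
Taxable wages = $2,811.33 − $168.13 = $2,643.20
State income tax: $2,643.20 × 0.04 = $105.73
Federal tax withheld: $2,643.20 × 0.2175 = $574.90
OASDI: only $131,263.90 − $129,821.02 = $1,442.88 of this check is subject → $1,442.88 × 0.06 = $86.57
Employee stock purchase plan: $2,811.33 × 0.02 = $56.23
Vision insurance premium: $177.22
Dental insurance premium: $34.66
Total deductions = $168.13 + $105.73 + $574.90 + $86.57 + $56.23 + $177.22 + $34.66 = $1,203.44
Net pay = $2,811.33 − $1,203.44 = $1,607.89

$1,607.89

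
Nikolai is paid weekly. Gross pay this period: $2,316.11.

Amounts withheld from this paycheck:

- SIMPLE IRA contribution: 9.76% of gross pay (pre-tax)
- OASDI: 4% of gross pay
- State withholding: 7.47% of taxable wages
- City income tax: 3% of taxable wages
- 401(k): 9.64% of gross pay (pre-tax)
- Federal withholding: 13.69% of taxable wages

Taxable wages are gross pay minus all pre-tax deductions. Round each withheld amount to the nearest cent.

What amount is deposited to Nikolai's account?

$1,323.14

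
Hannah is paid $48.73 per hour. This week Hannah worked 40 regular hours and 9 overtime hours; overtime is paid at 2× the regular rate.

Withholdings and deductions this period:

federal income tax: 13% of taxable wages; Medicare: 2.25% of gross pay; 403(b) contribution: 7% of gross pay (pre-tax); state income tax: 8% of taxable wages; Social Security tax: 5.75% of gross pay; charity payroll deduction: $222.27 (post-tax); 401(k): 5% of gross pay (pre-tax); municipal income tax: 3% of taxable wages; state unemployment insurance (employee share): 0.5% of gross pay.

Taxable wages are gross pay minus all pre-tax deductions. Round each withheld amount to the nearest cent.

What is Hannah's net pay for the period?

$1,427.76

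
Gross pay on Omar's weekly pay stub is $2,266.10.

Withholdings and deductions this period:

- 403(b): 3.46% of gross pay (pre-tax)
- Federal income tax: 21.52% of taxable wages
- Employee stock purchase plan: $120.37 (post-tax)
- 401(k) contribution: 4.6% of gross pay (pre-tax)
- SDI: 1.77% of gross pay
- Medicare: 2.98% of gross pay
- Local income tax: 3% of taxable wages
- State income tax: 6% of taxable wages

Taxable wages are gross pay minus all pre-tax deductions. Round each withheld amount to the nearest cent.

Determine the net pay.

401(k) contribution: $2,266.10 × 0.046 = $104.24
403(b): $2,266.10 × 0.0346 = $78.41
Pre-tax total = $104.24 + $78.41 = $182.65
Taxable wages = $2,266.10 − $182.65 = $2,083.45
Federal income tax: $2,083.45 × 0.2152 = $448.36
State income tax: $2,083.45 × 0.06 = $125.01
Local income tax: $2,083.45 × 0.03 = $62.50
SDI: $2,266.10 × 0.0177 = $40.11
Medicare: $2,266.10 × 0.0298 = $67.53
Employee stock purchase plan: $120.37
Total deductions = $104.24 + $78.41 + $448.36 + $125.01 + $62.50 + $40.11 + $67.53 + $120.37 = $1,046.53
Net pay = $2,266.10 − $1,046.53 = $1,219.57

$1,219.57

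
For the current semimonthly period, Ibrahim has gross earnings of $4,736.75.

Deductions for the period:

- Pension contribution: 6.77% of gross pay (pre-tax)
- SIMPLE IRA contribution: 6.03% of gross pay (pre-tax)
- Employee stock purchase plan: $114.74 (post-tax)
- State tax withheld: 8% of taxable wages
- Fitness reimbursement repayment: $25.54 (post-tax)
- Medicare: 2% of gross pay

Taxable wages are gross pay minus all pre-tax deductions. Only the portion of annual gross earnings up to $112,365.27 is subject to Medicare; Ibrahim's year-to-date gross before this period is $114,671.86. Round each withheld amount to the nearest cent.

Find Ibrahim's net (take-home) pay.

SIMPLE IRA contribution: $4,736.75 × 0.0603 = $285.63
Pension contribution: $4,736.75 × 0.0677 = $320.68
Pre-tax total = $285.63 + $320.68 = $606.31
Taxable wages = $4,736.75 − $606.31 = $4,130.44
State tax withheld: $4,130.44 × 0.08 = $330.44
Medicare: annual cap $112,365.27 already reached (YTD $114,671.86), so $0.00
Fitness reimbursement repayment: $25.54
Employee stock purchase plan: $114.74
Total deductions = $285.63 + $320.68 + $330.44 + $0.00 + $25.54 + $114.74 = $1,077.03
Net pay = $4,736.75 − $1,077.03 = $3,659.72

$3,659.72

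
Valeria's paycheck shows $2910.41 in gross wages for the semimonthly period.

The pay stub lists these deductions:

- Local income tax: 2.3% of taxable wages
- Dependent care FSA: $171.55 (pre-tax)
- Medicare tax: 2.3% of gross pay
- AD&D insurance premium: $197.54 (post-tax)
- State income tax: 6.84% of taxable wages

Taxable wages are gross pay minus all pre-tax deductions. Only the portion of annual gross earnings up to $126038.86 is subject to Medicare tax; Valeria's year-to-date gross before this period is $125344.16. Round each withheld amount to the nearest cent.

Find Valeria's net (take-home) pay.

$2275.01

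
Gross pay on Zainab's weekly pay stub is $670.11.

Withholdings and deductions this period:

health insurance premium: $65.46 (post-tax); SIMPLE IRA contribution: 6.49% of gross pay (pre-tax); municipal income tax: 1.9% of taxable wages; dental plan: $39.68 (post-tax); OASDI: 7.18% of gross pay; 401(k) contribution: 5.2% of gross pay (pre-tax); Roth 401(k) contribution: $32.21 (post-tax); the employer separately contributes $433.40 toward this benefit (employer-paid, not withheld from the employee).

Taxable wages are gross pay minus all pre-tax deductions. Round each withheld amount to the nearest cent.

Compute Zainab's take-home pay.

$395.07

SIMPLE IRA contribution: $670.11 × 0.0649 = $43.49
401(k) contribution: $670.11 × 0.052 = $34.85
Pre-tax total = $43.49 + $34.85 = $78.34
Taxable wages = $670.11 − $78.34 = $591.77
Municipal income tax: $591.77 × 0.019 = $11.24
OASDI: $670.11 × 0.0718 = $48.11
Roth 401(k) contribution: $32.21
Dental plan: $39.68
Health insurance premium: $65.46
(Employer's $433.40 toward Roth 401(k) contribution is not withheld from the employee.)
Total deductions = $43.49 + $34.85 + $11.24 + $48.11 + $32.21 + $39.68 + $65.46 = $275.04
Net pay = $670.11 − $275.04 = $395.07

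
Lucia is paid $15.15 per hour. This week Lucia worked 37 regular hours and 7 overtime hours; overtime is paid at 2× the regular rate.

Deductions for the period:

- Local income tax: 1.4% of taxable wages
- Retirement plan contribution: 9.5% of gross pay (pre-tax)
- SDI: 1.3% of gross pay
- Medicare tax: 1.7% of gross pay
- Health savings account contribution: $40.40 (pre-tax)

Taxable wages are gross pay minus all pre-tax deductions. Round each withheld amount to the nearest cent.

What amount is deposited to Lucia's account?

Regular pay: 37 × $15.15 = $560.55
Overtime pay: 7 × $15.15 × 2 = $212.10
Gross pay = $560.55 + $212.10 = $772.65
Retirement plan contribution: $772.65 × 0.095 = $73.40
Health savings account contribution: $40.40
Pre-tax total = $73.40 + $40.40 = $113.80
Taxable wages = $772.65 − $113.80 = $658.85
Local income tax: $658.85 × 0.014 = $9.22
SDI: $772.65 × 0.013 = $10.04
Medicare tax: $772.65 × 0.017 = $13.14
Total deductions = $73.40 + $40.40 + $9.22 + $10.04 + $13.14 = $146.20
Net pay = $772.65 − $146.20 = $626.45

$626.45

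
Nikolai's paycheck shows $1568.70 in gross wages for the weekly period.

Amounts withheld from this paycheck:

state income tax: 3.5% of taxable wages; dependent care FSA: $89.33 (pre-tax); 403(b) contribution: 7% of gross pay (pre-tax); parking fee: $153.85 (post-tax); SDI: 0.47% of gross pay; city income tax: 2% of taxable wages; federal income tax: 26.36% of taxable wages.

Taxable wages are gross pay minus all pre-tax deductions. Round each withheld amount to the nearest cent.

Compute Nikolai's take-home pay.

$772.00

403(b) contribution: $1568.70 × 0.07 = $109.81
Dependent care FSA: $89.33
Pre-tax total = $109.81 + $89.33 = $199.14
Taxable wages = $1568.70 − $199.14 = $1369.56
City income tax: $1369.56 × 0.02 = $27.39
Federal income tax: $1369.56 × 0.2636 = $361.02
State income tax: $1369.56 × 0.035 = $47.93
SDI: $1568.70 × 0.0047 = $7.37
Parking fee: $153.85
Total deductions = $109.81 + $89.33 + $27.39 + $361.02 + $47.93 + $7.37 + $153.85 = $796.70
Net pay = $1568.70 − $796.70 = $772.00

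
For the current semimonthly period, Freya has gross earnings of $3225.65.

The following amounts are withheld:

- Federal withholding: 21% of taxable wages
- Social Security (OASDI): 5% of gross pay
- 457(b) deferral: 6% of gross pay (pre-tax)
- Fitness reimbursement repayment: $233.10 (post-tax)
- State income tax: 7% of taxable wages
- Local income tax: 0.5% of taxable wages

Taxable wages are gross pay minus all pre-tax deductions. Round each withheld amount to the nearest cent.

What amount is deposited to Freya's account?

457(b) deferral: $3225.65 × 0.06 = $193.54
Taxable wages = $3225.65 − $193.54 = $3032.11
Federal withholding: $3032.11 × 0.21 = $636.74
Local income tax: $3032.11 × 0.005 = $15.16
State income tax: $3032.11 × 0.07 = $212.25
Social Security (OASDI): $3225.65 × 0.05 = $161.28
Fitness reimbursement repayment: $233.10
Total deductions = $193.54 + $636.74 + $15.16 + $212.25 + $161.28 + $233.10 = $1452.07
Net pay = $3225.65 − $1452.07 = $1773.58

$1773.58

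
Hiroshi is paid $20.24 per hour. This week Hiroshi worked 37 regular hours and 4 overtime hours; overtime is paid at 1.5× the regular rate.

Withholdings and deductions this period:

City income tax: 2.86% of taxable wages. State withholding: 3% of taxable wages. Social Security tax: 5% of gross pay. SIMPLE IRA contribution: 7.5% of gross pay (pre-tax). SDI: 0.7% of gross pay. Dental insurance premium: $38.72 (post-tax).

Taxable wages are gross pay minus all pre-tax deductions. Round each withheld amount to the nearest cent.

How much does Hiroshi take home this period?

$669.55

Regular pay: 37 × $20.24 = $748.88
Overtime pay: 4 × $20.24 × 1.5 = $121.44
Gross pay = $748.88 + $121.44 = $870.32
SIMPLE IRA contribution: $870.32 × 0.075 = $65.27
Taxable wages = $870.32 − $65.27 = $805.05
City income tax: $805.05 × 0.0286 = $23.02
State withholding: $805.05 × 0.03 = $24.15
Social Security tax: $870.32 × 0.05 = $43.52
SDI: $870.32 × 0.007 = $6.09
Dental insurance premium: $38.72
Total deductions = $65.27 + $23.02 + $24.15 + $43.52 + $6.09 + $38.72 = $200.77
Net pay = $870.32 − $200.77 = $669.55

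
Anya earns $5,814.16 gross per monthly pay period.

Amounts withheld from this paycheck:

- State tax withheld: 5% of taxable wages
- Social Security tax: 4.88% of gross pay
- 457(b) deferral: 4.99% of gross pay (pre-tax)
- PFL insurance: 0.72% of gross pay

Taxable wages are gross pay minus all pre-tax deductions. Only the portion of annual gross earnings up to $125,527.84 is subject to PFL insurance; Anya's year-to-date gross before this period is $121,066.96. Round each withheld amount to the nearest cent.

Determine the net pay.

457(b) deferral: $5,814.16 × 0.0499 = $290.13
Taxable wages = $5,814.16 − $290.13 = $5,524.03
State tax withheld: $5,524.03 × 0.05 = $276.20
Social Security tax: $5,814.16 × 0.0488 = $283.73
PFL insurance: only $125,527.84 − $121,066.96 = $4,460.88 of this check is subject → $4,460.88 × 0.0072 = $32.12
Total deductions = $290.13 + $276.20 + $283.73 + $32.12 = $882.18
Net pay = $5,814.16 − $882.18 = $4,931.98

$4,931.98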